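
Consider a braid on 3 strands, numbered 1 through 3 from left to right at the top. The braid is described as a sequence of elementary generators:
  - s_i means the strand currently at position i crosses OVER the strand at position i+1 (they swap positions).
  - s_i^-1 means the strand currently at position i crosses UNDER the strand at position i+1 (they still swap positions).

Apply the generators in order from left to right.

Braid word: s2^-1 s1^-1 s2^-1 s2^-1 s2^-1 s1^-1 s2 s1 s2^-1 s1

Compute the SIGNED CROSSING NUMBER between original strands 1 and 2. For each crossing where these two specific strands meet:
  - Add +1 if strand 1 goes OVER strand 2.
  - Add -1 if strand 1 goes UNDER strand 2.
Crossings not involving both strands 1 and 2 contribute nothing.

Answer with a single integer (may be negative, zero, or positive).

Gen 1: crossing 2x3. Both 1&2? no. Sum: 0
Gen 2: crossing 1x3. Both 1&2? no. Sum: 0
Gen 3: 1 under 2. Both 1&2? yes. Contrib: -1. Sum: -1
Gen 4: 2 under 1. Both 1&2? yes. Contrib: +1. Sum: 0
Gen 5: 1 under 2. Both 1&2? yes. Contrib: -1. Sum: -1
Gen 6: crossing 3x2. Both 1&2? no. Sum: -1
Gen 7: crossing 3x1. Both 1&2? no. Sum: -1
Gen 8: 2 over 1. Both 1&2? yes. Contrib: -1. Sum: -2
Gen 9: crossing 2x3. Both 1&2? no. Sum: -2
Gen 10: crossing 1x3. Both 1&2? no. Sum: -2

Answer: -2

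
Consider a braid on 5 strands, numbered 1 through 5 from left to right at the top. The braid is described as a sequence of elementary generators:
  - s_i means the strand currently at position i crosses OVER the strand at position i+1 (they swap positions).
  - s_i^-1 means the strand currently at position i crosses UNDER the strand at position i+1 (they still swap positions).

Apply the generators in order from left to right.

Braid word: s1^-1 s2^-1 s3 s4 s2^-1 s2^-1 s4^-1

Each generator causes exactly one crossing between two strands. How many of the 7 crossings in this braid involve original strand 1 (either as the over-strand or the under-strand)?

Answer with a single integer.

Answer: 5

Derivation:
Gen 1: crossing 1x2. Involves strand 1? yes. Count so far: 1
Gen 2: crossing 1x3. Involves strand 1? yes. Count so far: 2
Gen 3: crossing 1x4. Involves strand 1? yes. Count so far: 3
Gen 4: crossing 1x5. Involves strand 1? yes. Count so far: 4
Gen 5: crossing 3x4. Involves strand 1? no. Count so far: 4
Gen 6: crossing 4x3. Involves strand 1? no. Count so far: 4
Gen 7: crossing 5x1. Involves strand 1? yes. Count so far: 5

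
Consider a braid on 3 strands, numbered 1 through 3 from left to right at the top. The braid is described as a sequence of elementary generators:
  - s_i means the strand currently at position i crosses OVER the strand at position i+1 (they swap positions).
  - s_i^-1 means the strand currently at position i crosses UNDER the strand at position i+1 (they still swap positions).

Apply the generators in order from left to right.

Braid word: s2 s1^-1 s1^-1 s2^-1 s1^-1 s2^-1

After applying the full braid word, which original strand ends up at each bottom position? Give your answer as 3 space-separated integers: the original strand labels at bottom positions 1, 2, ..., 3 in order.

Gen 1 (s2): strand 2 crosses over strand 3. Perm now: [1 3 2]
Gen 2 (s1^-1): strand 1 crosses under strand 3. Perm now: [3 1 2]
Gen 3 (s1^-1): strand 3 crosses under strand 1. Perm now: [1 3 2]
Gen 4 (s2^-1): strand 3 crosses under strand 2. Perm now: [1 2 3]
Gen 5 (s1^-1): strand 1 crosses under strand 2. Perm now: [2 1 3]
Gen 6 (s2^-1): strand 1 crosses under strand 3. Perm now: [2 3 1]

Answer: 2 3 1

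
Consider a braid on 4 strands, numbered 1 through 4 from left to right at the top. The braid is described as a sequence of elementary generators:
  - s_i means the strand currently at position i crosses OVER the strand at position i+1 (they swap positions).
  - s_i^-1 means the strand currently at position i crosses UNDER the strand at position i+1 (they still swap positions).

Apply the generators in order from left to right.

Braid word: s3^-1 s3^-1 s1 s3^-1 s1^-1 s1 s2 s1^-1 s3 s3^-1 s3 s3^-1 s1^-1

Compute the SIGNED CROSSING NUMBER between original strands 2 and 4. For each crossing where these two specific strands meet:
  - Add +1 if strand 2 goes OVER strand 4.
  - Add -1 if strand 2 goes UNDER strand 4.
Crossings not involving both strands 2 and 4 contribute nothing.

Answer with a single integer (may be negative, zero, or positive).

Answer: 0

Derivation:
Gen 1: crossing 3x4. Both 2&4? no. Sum: 0
Gen 2: crossing 4x3. Both 2&4? no. Sum: 0
Gen 3: crossing 1x2. Both 2&4? no. Sum: 0
Gen 4: crossing 3x4. Both 2&4? no. Sum: 0
Gen 5: crossing 2x1. Both 2&4? no. Sum: 0
Gen 6: crossing 1x2. Both 2&4? no. Sum: 0
Gen 7: crossing 1x4. Both 2&4? no. Sum: 0
Gen 8: 2 under 4. Both 2&4? yes. Contrib: -1. Sum: -1
Gen 9: crossing 1x3. Both 2&4? no. Sum: -1
Gen 10: crossing 3x1. Both 2&4? no. Sum: -1
Gen 11: crossing 1x3. Both 2&4? no. Sum: -1
Gen 12: crossing 3x1. Both 2&4? no. Sum: -1
Gen 13: 4 under 2. Both 2&4? yes. Contrib: +1. Sum: 0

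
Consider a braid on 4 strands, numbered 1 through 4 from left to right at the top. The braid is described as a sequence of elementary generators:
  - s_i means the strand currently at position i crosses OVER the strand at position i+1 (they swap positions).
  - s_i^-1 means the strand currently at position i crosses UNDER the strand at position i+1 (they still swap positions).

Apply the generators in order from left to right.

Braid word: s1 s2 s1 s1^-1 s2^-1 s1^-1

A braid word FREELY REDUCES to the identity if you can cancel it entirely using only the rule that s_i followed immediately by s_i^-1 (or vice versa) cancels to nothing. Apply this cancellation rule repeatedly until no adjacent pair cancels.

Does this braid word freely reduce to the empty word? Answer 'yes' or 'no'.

Answer: yes

Derivation:
Gen 1 (s1): push. Stack: [s1]
Gen 2 (s2): push. Stack: [s1 s2]
Gen 3 (s1): push. Stack: [s1 s2 s1]
Gen 4 (s1^-1): cancels prior s1. Stack: [s1 s2]
Gen 5 (s2^-1): cancels prior s2. Stack: [s1]
Gen 6 (s1^-1): cancels prior s1. Stack: []
Reduced word: (empty)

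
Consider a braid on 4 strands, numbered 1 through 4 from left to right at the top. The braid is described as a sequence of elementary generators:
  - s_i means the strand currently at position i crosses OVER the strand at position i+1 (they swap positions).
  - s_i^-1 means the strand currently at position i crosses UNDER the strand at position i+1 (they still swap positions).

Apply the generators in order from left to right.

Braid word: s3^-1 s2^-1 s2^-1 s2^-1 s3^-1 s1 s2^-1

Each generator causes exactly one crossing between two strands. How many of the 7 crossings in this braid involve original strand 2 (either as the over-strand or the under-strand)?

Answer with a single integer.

Gen 1: crossing 3x4. Involves strand 2? no. Count so far: 0
Gen 2: crossing 2x4. Involves strand 2? yes. Count so far: 1
Gen 3: crossing 4x2. Involves strand 2? yes. Count so far: 2
Gen 4: crossing 2x4. Involves strand 2? yes. Count so far: 3
Gen 5: crossing 2x3. Involves strand 2? yes. Count so far: 4
Gen 6: crossing 1x4. Involves strand 2? no. Count so far: 4
Gen 7: crossing 1x3. Involves strand 2? no. Count so far: 4

Answer: 4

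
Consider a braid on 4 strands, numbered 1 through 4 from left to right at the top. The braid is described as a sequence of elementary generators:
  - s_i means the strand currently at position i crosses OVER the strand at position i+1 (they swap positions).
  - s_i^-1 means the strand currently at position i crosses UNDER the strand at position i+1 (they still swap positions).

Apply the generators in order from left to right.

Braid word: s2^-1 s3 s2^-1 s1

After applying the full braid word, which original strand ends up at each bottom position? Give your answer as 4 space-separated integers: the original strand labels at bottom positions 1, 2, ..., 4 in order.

Gen 1 (s2^-1): strand 2 crosses under strand 3. Perm now: [1 3 2 4]
Gen 2 (s3): strand 2 crosses over strand 4. Perm now: [1 3 4 2]
Gen 3 (s2^-1): strand 3 crosses under strand 4. Perm now: [1 4 3 2]
Gen 4 (s1): strand 1 crosses over strand 4. Perm now: [4 1 3 2]

Answer: 4 1 3 2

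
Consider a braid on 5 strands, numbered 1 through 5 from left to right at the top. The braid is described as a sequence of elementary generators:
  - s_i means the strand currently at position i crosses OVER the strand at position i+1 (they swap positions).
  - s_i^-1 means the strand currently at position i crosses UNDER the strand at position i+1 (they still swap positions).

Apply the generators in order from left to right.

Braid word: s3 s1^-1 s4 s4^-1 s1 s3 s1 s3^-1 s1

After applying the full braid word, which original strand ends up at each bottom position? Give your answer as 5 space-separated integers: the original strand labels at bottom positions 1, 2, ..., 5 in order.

Gen 1 (s3): strand 3 crosses over strand 4. Perm now: [1 2 4 3 5]
Gen 2 (s1^-1): strand 1 crosses under strand 2. Perm now: [2 1 4 3 5]
Gen 3 (s4): strand 3 crosses over strand 5. Perm now: [2 1 4 5 3]
Gen 4 (s4^-1): strand 5 crosses under strand 3. Perm now: [2 1 4 3 5]
Gen 5 (s1): strand 2 crosses over strand 1. Perm now: [1 2 4 3 5]
Gen 6 (s3): strand 4 crosses over strand 3. Perm now: [1 2 3 4 5]
Gen 7 (s1): strand 1 crosses over strand 2. Perm now: [2 1 3 4 5]
Gen 8 (s3^-1): strand 3 crosses under strand 4. Perm now: [2 1 4 3 5]
Gen 9 (s1): strand 2 crosses over strand 1. Perm now: [1 2 4 3 5]

Answer: 1 2 4 3 5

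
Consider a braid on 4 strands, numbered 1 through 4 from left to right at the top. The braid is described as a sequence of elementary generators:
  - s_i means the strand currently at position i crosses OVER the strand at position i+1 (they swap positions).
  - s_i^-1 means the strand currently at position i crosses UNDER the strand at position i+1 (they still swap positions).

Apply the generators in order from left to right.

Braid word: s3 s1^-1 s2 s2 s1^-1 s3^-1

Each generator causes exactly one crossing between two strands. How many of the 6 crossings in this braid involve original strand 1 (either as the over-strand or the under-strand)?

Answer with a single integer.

Answer: 4

Derivation:
Gen 1: crossing 3x4. Involves strand 1? no. Count so far: 0
Gen 2: crossing 1x2. Involves strand 1? yes. Count so far: 1
Gen 3: crossing 1x4. Involves strand 1? yes. Count so far: 2
Gen 4: crossing 4x1. Involves strand 1? yes. Count so far: 3
Gen 5: crossing 2x1. Involves strand 1? yes. Count so far: 4
Gen 6: crossing 4x3. Involves strand 1? no. Count so far: 4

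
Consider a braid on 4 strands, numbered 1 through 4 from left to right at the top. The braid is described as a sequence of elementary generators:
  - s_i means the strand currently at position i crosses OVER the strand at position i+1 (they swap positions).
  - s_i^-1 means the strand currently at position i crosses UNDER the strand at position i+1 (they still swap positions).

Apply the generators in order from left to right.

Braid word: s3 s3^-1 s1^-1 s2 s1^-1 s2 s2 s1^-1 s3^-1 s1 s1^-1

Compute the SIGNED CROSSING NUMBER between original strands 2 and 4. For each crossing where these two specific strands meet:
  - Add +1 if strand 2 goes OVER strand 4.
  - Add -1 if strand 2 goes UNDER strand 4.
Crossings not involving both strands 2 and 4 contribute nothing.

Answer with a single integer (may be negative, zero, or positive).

Gen 1: crossing 3x4. Both 2&4? no. Sum: 0
Gen 2: crossing 4x3. Both 2&4? no. Sum: 0
Gen 3: crossing 1x2. Both 2&4? no. Sum: 0
Gen 4: crossing 1x3. Both 2&4? no. Sum: 0
Gen 5: crossing 2x3. Both 2&4? no. Sum: 0
Gen 6: crossing 2x1. Both 2&4? no. Sum: 0
Gen 7: crossing 1x2. Both 2&4? no. Sum: 0
Gen 8: crossing 3x2. Both 2&4? no. Sum: 0
Gen 9: crossing 1x4. Both 2&4? no. Sum: 0
Gen 10: crossing 2x3. Both 2&4? no. Sum: 0
Gen 11: crossing 3x2. Both 2&4? no. Sum: 0

Answer: 0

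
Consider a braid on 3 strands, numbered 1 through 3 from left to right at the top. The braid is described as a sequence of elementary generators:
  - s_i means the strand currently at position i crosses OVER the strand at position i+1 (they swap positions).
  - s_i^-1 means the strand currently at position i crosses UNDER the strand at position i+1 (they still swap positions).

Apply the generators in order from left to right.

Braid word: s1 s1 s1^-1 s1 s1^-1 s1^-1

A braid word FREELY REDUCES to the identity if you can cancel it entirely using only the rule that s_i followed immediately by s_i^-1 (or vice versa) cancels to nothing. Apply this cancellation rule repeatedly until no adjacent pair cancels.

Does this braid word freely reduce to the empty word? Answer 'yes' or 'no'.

Answer: yes

Derivation:
Gen 1 (s1): push. Stack: [s1]
Gen 2 (s1): push. Stack: [s1 s1]
Gen 3 (s1^-1): cancels prior s1. Stack: [s1]
Gen 4 (s1): push. Stack: [s1 s1]
Gen 5 (s1^-1): cancels prior s1. Stack: [s1]
Gen 6 (s1^-1): cancels prior s1. Stack: []
Reduced word: (empty)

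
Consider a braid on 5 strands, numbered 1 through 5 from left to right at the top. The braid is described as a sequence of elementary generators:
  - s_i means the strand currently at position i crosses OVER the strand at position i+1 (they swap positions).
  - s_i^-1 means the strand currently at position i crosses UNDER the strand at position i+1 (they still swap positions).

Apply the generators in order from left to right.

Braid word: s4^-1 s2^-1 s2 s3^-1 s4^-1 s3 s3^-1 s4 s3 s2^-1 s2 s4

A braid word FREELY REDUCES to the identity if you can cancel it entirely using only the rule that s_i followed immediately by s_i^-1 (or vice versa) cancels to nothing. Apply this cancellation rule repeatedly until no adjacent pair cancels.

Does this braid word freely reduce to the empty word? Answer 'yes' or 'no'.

Gen 1 (s4^-1): push. Stack: [s4^-1]
Gen 2 (s2^-1): push. Stack: [s4^-1 s2^-1]
Gen 3 (s2): cancels prior s2^-1. Stack: [s4^-1]
Gen 4 (s3^-1): push. Stack: [s4^-1 s3^-1]
Gen 5 (s4^-1): push. Stack: [s4^-1 s3^-1 s4^-1]
Gen 6 (s3): push. Stack: [s4^-1 s3^-1 s4^-1 s3]
Gen 7 (s3^-1): cancels prior s3. Stack: [s4^-1 s3^-1 s4^-1]
Gen 8 (s4): cancels prior s4^-1. Stack: [s4^-1 s3^-1]
Gen 9 (s3): cancels prior s3^-1. Stack: [s4^-1]
Gen 10 (s2^-1): push. Stack: [s4^-1 s2^-1]
Gen 11 (s2): cancels prior s2^-1. Stack: [s4^-1]
Gen 12 (s4): cancels prior s4^-1. Stack: []
Reduced word: (empty)

Answer: yes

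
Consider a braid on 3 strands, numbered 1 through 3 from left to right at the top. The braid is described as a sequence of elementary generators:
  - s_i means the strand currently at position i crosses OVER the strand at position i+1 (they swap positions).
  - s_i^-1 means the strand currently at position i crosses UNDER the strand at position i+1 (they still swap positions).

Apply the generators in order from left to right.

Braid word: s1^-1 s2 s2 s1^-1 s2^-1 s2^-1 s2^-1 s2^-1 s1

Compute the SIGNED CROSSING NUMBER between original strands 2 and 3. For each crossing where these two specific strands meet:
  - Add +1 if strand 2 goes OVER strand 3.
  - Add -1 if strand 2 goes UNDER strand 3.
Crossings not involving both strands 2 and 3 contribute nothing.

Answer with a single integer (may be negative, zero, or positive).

Answer: 0

Derivation:
Gen 1: crossing 1x2. Both 2&3? no. Sum: 0
Gen 2: crossing 1x3. Both 2&3? no. Sum: 0
Gen 3: crossing 3x1. Both 2&3? no. Sum: 0
Gen 4: crossing 2x1. Both 2&3? no. Sum: 0
Gen 5: 2 under 3. Both 2&3? yes. Contrib: -1. Sum: -1
Gen 6: 3 under 2. Both 2&3? yes. Contrib: +1. Sum: 0
Gen 7: 2 under 3. Both 2&3? yes. Contrib: -1. Sum: -1
Gen 8: 3 under 2. Both 2&3? yes. Contrib: +1. Sum: 0
Gen 9: crossing 1x2. Both 2&3? no. Sum: 0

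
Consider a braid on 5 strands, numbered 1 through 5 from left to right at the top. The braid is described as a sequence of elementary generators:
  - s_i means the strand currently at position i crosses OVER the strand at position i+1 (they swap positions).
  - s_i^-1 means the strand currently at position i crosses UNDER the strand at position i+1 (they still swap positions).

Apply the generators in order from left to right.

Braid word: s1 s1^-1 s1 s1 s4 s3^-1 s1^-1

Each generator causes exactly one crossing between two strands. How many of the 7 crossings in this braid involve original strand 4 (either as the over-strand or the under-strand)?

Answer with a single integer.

Gen 1: crossing 1x2. Involves strand 4? no. Count so far: 0
Gen 2: crossing 2x1. Involves strand 4? no. Count so far: 0
Gen 3: crossing 1x2. Involves strand 4? no. Count so far: 0
Gen 4: crossing 2x1. Involves strand 4? no. Count so far: 0
Gen 5: crossing 4x5. Involves strand 4? yes. Count so far: 1
Gen 6: crossing 3x5. Involves strand 4? no. Count so far: 1
Gen 7: crossing 1x2. Involves strand 4? no. Count so far: 1

Answer: 1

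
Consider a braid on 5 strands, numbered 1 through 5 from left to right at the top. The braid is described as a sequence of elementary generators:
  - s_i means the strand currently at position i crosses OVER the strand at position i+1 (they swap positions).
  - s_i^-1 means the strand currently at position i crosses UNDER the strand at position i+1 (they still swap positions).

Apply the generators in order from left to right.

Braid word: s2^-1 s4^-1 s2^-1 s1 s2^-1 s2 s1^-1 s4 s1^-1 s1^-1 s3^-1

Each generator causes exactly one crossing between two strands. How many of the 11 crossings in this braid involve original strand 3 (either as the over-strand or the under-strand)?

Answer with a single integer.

Answer: 5

Derivation:
Gen 1: crossing 2x3. Involves strand 3? yes. Count so far: 1
Gen 2: crossing 4x5. Involves strand 3? no. Count so far: 1
Gen 3: crossing 3x2. Involves strand 3? yes. Count so far: 2
Gen 4: crossing 1x2. Involves strand 3? no. Count so far: 2
Gen 5: crossing 1x3. Involves strand 3? yes. Count so far: 3
Gen 6: crossing 3x1. Involves strand 3? yes. Count so far: 4
Gen 7: crossing 2x1. Involves strand 3? no. Count so far: 4
Gen 8: crossing 5x4. Involves strand 3? no. Count so far: 4
Gen 9: crossing 1x2. Involves strand 3? no. Count so far: 4
Gen 10: crossing 2x1. Involves strand 3? no. Count so far: 4
Gen 11: crossing 3x4. Involves strand 3? yes. Count so far: 5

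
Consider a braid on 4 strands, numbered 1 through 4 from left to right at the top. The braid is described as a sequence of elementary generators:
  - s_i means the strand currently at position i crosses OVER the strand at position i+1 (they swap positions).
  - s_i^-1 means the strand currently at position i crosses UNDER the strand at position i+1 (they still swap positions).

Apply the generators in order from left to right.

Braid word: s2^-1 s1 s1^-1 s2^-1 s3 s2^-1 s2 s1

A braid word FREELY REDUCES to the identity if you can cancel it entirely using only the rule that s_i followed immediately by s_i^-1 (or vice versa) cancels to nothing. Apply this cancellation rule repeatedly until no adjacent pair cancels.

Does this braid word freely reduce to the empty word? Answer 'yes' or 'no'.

Gen 1 (s2^-1): push. Stack: [s2^-1]
Gen 2 (s1): push. Stack: [s2^-1 s1]
Gen 3 (s1^-1): cancels prior s1. Stack: [s2^-1]
Gen 4 (s2^-1): push. Stack: [s2^-1 s2^-1]
Gen 5 (s3): push. Stack: [s2^-1 s2^-1 s3]
Gen 6 (s2^-1): push. Stack: [s2^-1 s2^-1 s3 s2^-1]
Gen 7 (s2): cancels prior s2^-1. Stack: [s2^-1 s2^-1 s3]
Gen 8 (s1): push. Stack: [s2^-1 s2^-1 s3 s1]
Reduced word: s2^-1 s2^-1 s3 s1

Answer: no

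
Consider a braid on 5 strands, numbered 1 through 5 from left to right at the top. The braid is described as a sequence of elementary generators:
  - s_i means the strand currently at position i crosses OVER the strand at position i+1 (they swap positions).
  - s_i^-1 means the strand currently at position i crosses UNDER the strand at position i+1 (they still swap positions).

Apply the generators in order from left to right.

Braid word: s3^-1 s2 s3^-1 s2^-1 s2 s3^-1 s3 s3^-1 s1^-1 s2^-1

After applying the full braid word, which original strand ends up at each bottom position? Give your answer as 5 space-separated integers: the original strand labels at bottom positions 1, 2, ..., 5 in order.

Answer: 4 2 1 3 5

Derivation:
Gen 1 (s3^-1): strand 3 crosses under strand 4. Perm now: [1 2 4 3 5]
Gen 2 (s2): strand 2 crosses over strand 4. Perm now: [1 4 2 3 5]
Gen 3 (s3^-1): strand 2 crosses under strand 3. Perm now: [1 4 3 2 5]
Gen 4 (s2^-1): strand 4 crosses under strand 3. Perm now: [1 3 4 2 5]
Gen 5 (s2): strand 3 crosses over strand 4. Perm now: [1 4 3 2 5]
Gen 6 (s3^-1): strand 3 crosses under strand 2. Perm now: [1 4 2 3 5]
Gen 7 (s3): strand 2 crosses over strand 3. Perm now: [1 4 3 2 5]
Gen 8 (s3^-1): strand 3 crosses under strand 2. Perm now: [1 4 2 3 5]
Gen 9 (s1^-1): strand 1 crosses under strand 4. Perm now: [4 1 2 3 5]
Gen 10 (s2^-1): strand 1 crosses under strand 2. Perm now: [4 2 1 3 5]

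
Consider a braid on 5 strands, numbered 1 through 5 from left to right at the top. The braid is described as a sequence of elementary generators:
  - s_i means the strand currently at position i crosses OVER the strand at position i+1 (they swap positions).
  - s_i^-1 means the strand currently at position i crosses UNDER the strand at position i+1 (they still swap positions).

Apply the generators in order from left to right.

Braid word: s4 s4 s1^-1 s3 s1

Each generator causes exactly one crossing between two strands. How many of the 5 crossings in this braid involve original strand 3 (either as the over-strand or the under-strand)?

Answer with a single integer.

Answer: 1

Derivation:
Gen 1: crossing 4x5. Involves strand 3? no. Count so far: 0
Gen 2: crossing 5x4. Involves strand 3? no. Count so far: 0
Gen 3: crossing 1x2. Involves strand 3? no. Count so far: 0
Gen 4: crossing 3x4. Involves strand 3? yes. Count so far: 1
Gen 5: crossing 2x1. Involves strand 3? no. Count so far: 1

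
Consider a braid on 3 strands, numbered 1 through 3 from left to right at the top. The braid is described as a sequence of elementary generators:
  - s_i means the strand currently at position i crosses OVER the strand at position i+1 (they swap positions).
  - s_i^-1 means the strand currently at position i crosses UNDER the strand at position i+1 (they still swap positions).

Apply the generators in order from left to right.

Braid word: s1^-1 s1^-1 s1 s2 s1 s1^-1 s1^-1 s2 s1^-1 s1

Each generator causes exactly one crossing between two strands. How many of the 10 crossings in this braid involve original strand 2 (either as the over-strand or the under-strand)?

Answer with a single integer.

Answer: 7

Derivation:
Gen 1: crossing 1x2. Involves strand 2? yes. Count so far: 1
Gen 2: crossing 2x1. Involves strand 2? yes. Count so far: 2
Gen 3: crossing 1x2. Involves strand 2? yes. Count so far: 3
Gen 4: crossing 1x3. Involves strand 2? no. Count so far: 3
Gen 5: crossing 2x3. Involves strand 2? yes. Count so far: 4
Gen 6: crossing 3x2. Involves strand 2? yes. Count so far: 5
Gen 7: crossing 2x3. Involves strand 2? yes. Count so far: 6
Gen 8: crossing 2x1. Involves strand 2? yes. Count so far: 7
Gen 9: crossing 3x1. Involves strand 2? no. Count so far: 7
Gen 10: crossing 1x3. Involves strand 2? no. Count so far: 7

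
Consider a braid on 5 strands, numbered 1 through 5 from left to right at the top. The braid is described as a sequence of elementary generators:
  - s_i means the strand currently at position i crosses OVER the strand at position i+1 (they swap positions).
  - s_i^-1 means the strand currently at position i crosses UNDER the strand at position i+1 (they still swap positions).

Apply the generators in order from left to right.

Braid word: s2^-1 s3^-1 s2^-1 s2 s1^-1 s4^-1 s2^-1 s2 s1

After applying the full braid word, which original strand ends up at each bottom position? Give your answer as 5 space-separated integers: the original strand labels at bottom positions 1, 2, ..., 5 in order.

Gen 1 (s2^-1): strand 2 crosses under strand 3. Perm now: [1 3 2 4 5]
Gen 2 (s3^-1): strand 2 crosses under strand 4. Perm now: [1 3 4 2 5]
Gen 3 (s2^-1): strand 3 crosses under strand 4. Perm now: [1 4 3 2 5]
Gen 4 (s2): strand 4 crosses over strand 3. Perm now: [1 3 4 2 5]
Gen 5 (s1^-1): strand 1 crosses under strand 3. Perm now: [3 1 4 2 5]
Gen 6 (s4^-1): strand 2 crosses under strand 5. Perm now: [3 1 4 5 2]
Gen 7 (s2^-1): strand 1 crosses under strand 4. Perm now: [3 4 1 5 2]
Gen 8 (s2): strand 4 crosses over strand 1. Perm now: [3 1 4 5 2]
Gen 9 (s1): strand 3 crosses over strand 1. Perm now: [1 3 4 5 2]

Answer: 1 3 4 5 2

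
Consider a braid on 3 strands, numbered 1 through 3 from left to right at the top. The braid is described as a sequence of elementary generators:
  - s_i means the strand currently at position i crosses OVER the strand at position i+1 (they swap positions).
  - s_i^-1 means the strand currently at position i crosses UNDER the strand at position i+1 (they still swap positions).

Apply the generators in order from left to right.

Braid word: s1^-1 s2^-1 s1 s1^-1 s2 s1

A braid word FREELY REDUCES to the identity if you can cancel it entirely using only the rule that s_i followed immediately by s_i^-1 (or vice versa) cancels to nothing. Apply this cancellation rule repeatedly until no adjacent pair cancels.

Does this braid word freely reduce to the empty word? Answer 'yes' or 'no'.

Answer: yes

Derivation:
Gen 1 (s1^-1): push. Stack: [s1^-1]
Gen 2 (s2^-1): push. Stack: [s1^-1 s2^-1]
Gen 3 (s1): push. Stack: [s1^-1 s2^-1 s1]
Gen 4 (s1^-1): cancels prior s1. Stack: [s1^-1 s2^-1]
Gen 5 (s2): cancels prior s2^-1. Stack: [s1^-1]
Gen 6 (s1): cancels prior s1^-1. Stack: []
Reduced word: (empty)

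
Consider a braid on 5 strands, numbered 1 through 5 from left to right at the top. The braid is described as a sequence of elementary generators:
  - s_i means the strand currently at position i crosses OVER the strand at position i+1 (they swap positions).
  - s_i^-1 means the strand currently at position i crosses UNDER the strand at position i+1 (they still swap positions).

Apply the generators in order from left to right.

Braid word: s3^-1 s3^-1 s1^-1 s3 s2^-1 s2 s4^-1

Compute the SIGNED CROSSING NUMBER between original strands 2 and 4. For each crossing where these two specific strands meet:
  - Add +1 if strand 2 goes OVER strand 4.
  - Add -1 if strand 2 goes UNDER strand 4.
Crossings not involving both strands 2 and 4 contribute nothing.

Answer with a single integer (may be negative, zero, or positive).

Gen 1: crossing 3x4. Both 2&4? no. Sum: 0
Gen 2: crossing 4x3. Both 2&4? no. Sum: 0
Gen 3: crossing 1x2. Both 2&4? no. Sum: 0
Gen 4: crossing 3x4. Both 2&4? no. Sum: 0
Gen 5: crossing 1x4. Both 2&4? no. Sum: 0
Gen 6: crossing 4x1. Both 2&4? no. Sum: 0
Gen 7: crossing 3x5. Both 2&4? no. Sum: 0

Answer: 0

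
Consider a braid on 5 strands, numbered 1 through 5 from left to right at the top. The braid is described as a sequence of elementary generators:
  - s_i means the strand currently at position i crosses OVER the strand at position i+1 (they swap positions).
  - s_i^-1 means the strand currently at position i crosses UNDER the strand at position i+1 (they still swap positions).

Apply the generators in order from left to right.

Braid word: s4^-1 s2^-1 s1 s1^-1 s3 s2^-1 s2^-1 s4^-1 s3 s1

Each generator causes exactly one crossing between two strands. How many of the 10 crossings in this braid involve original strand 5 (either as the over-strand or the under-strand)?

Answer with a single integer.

Gen 1: crossing 4x5. Involves strand 5? yes. Count so far: 1
Gen 2: crossing 2x3. Involves strand 5? no. Count so far: 1
Gen 3: crossing 1x3. Involves strand 5? no. Count so far: 1
Gen 4: crossing 3x1. Involves strand 5? no. Count so far: 1
Gen 5: crossing 2x5. Involves strand 5? yes. Count so far: 2
Gen 6: crossing 3x5. Involves strand 5? yes. Count so far: 3
Gen 7: crossing 5x3. Involves strand 5? yes. Count so far: 4
Gen 8: crossing 2x4. Involves strand 5? no. Count so far: 4
Gen 9: crossing 5x4. Involves strand 5? yes. Count so far: 5
Gen 10: crossing 1x3. Involves strand 5? no. Count so far: 5

Answer: 5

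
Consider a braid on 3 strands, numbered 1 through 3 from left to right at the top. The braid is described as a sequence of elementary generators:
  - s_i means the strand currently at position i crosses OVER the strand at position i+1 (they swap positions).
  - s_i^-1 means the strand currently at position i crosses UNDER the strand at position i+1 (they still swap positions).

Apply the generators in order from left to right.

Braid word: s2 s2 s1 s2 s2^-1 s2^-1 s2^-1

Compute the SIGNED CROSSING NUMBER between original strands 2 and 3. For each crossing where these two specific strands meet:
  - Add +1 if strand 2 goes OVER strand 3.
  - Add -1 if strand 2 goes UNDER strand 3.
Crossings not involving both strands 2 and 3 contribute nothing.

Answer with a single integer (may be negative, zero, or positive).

Gen 1: 2 over 3. Both 2&3? yes. Contrib: +1. Sum: 1
Gen 2: 3 over 2. Both 2&3? yes. Contrib: -1. Sum: 0
Gen 3: crossing 1x2. Both 2&3? no. Sum: 0
Gen 4: crossing 1x3. Both 2&3? no. Sum: 0
Gen 5: crossing 3x1. Both 2&3? no. Sum: 0
Gen 6: crossing 1x3. Both 2&3? no. Sum: 0
Gen 7: crossing 3x1. Both 2&3? no. Sum: 0

Answer: 0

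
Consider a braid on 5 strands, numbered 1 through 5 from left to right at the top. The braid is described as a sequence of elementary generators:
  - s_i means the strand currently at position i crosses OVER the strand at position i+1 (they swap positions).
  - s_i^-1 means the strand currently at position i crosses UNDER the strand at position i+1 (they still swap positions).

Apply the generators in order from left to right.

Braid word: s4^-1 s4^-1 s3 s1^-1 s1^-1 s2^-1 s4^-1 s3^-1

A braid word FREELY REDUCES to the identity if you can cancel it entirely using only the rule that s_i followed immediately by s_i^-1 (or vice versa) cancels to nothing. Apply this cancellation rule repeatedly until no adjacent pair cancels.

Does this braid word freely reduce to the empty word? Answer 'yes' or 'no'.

Answer: no

Derivation:
Gen 1 (s4^-1): push. Stack: [s4^-1]
Gen 2 (s4^-1): push. Stack: [s4^-1 s4^-1]
Gen 3 (s3): push. Stack: [s4^-1 s4^-1 s3]
Gen 4 (s1^-1): push. Stack: [s4^-1 s4^-1 s3 s1^-1]
Gen 5 (s1^-1): push. Stack: [s4^-1 s4^-1 s3 s1^-1 s1^-1]
Gen 6 (s2^-1): push. Stack: [s4^-1 s4^-1 s3 s1^-1 s1^-1 s2^-1]
Gen 7 (s4^-1): push. Stack: [s4^-1 s4^-1 s3 s1^-1 s1^-1 s2^-1 s4^-1]
Gen 8 (s3^-1): push. Stack: [s4^-1 s4^-1 s3 s1^-1 s1^-1 s2^-1 s4^-1 s3^-1]
Reduced word: s4^-1 s4^-1 s3 s1^-1 s1^-1 s2^-1 s4^-1 s3^-1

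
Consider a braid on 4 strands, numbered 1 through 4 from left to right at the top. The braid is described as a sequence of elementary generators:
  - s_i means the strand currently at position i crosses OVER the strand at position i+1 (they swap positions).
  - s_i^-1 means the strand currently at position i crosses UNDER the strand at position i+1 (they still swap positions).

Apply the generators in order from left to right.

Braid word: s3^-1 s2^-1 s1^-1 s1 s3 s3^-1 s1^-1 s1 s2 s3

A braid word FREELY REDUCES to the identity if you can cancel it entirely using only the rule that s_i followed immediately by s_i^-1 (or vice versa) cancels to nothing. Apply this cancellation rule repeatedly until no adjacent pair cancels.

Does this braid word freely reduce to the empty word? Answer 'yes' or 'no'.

Answer: yes

Derivation:
Gen 1 (s3^-1): push. Stack: [s3^-1]
Gen 2 (s2^-1): push. Stack: [s3^-1 s2^-1]
Gen 3 (s1^-1): push. Stack: [s3^-1 s2^-1 s1^-1]
Gen 4 (s1): cancels prior s1^-1. Stack: [s3^-1 s2^-1]
Gen 5 (s3): push. Stack: [s3^-1 s2^-1 s3]
Gen 6 (s3^-1): cancels prior s3. Stack: [s3^-1 s2^-1]
Gen 7 (s1^-1): push. Stack: [s3^-1 s2^-1 s1^-1]
Gen 8 (s1): cancels prior s1^-1. Stack: [s3^-1 s2^-1]
Gen 9 (s2): cancels prior s2^-1. Stack: [s3^-1]
Gen 10 (s3): cancels prior s3^-1. Stack: []
Reduced word: (empty)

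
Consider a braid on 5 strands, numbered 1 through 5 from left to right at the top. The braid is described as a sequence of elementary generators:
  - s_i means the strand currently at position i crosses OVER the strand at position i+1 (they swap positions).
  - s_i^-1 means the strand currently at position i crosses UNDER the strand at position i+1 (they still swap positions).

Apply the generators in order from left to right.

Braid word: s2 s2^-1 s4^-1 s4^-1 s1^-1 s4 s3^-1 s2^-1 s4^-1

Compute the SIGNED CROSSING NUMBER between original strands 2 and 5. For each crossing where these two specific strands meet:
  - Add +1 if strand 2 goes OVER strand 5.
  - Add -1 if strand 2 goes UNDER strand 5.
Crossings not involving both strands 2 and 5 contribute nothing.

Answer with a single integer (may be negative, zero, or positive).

Gen 1: crossing 2x3. Both 2&5? no. Sum: 0
Gen 2: crossing 3x2. Both 2&5? no. Sum: 0
Gen 3: crossing 4x5. Both 2&5? no. Sum: 0
Gen 4: crossing 5x4. Both 2&5? no. Sum: 0
Gen 5: crossing 1x2. Both 2&5? no. Sum: 0
Gen 6: crossing 4x5. Both 2&5? no. Sum: 0
Gen 7: crossing 3x5. Both 2&5? no. Sum: 0
Gen 8: crossing 1x5. Both 2&5? no. Sum: 0
Gen 9: crossing 3x4. Both 2&5? no. Sum: 0

Answer: 0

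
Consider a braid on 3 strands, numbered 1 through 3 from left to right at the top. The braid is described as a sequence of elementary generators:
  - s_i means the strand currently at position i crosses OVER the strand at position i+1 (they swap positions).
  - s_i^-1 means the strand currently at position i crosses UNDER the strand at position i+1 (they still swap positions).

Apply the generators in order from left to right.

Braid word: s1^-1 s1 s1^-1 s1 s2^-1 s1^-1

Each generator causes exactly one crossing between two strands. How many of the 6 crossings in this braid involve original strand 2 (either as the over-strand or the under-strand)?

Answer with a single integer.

Gen 1: crossing 1x2. Involves strand 2? yes. Count so far: 1
Gen 2: crossing 2x1. Involves strand 2? yes. Count so far: 2
Gen 3: crossing 1x2. Involves strand 2? yes. Count so far: 3
Gen 4: crossing 2x1. Involves strand 2? yes. Count so far: 4
Gen 5: crossing 2x3. Involves strand 2? yes. Count so far: 5
Gen 6: crossing 1x3. Involves strand 2? no. Count so far: 5

Answer: 5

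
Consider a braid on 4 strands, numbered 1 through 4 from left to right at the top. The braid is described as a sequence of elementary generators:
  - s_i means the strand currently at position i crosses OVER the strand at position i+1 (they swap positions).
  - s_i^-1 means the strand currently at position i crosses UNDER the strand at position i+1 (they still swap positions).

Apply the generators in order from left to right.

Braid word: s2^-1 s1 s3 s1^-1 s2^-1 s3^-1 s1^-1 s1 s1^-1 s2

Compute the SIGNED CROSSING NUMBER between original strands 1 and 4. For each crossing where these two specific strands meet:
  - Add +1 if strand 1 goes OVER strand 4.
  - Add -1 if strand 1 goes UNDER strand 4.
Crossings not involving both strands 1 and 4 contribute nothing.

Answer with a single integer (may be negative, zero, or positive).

Gen 1: crossing 2x3. Both 1&4? no. Sum: 0
Gen 2: crossing 1x3. Both 1&4? no. Sum: 0
Gen 3: crossing 2x4. Both 1&4? no. Sum: 0
Gen 4: crossing 3x1. Both 1&4? no. Sum: 0
Gen 5: crossing 3x4. Both 1&4? no. Sum: 0
Gen 6: crossing 3x2. Both 1&4? no. Sum: 0
Gen 7: 1 under 4. Both 1&4? yes. Contrib: -1. Sum: -1
Gen 8: 4 over 1. Both 1&4? yes. Contrib: -1. Sum: -2
Gen 9: 1 under 4. Both 1&4? yes. Contrib: -1. Sum: -3
Gen 10: crossing 1x2. Both 1&4? no. Sum: -3

Answer: -3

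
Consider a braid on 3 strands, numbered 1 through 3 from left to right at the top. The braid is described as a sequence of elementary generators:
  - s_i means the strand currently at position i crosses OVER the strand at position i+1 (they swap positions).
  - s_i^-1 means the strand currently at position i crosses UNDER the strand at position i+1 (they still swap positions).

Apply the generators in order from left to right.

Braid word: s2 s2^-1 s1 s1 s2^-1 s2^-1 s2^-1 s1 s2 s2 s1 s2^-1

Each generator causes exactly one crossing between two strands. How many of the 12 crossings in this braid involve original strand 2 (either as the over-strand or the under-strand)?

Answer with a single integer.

Answer: 10

Derivation:
Gen 1: crossing 2x3. Involves strand 2? yes. Count so far: 1
Gen 2: crossing 3x2. Involves strand 2? yes. Count so far: 2
Gen 3: crossing 1x2. Involves strand 2? yes. Count so far: 3
Gen 4: crossing 2x1. Involves strand 2? yes. Count so far: 4
Gen 5: crossing 2x3. Involves strand 2? yes. Count so far: 5
Gen 6: crossing 3x2. Involves strand 2? yes. Count so far: 6
Gen 7: crossing 2x3. Involves strand 2? yes. Count so far: 7
Gen 8: crossing 1x3. Involves strand 2? no. Count so far: 7
Gen 9: crossing 1x2. Involves strand 2? yes. Count so far: 8
Gen 10: crossing 2x1. Involves strand 2? yes. Count so far: 9
Gen 11: crossing 3x1. Involves strand 2? no. Count so far: 9
Gen 12: crossing 3x2. Involves strand 2? yes. Count so far: 10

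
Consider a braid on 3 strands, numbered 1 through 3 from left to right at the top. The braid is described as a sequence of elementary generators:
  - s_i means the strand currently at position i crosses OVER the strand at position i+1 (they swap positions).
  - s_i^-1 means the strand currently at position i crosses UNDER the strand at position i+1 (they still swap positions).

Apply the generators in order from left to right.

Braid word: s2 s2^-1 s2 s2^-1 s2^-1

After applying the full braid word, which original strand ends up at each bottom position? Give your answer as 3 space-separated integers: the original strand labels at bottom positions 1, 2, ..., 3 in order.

Answer: 1 3 2

Derivation:
Gen 1 (s2): strand 2 crosses over strand 3. Perm now: [1 3 2]
Gen 2 (s2^-1): strand 3 crosses under strand 2. Perm now: [1 2 3]
Gen 3 (s2): strand 2 crosses over strand 3. Perm now: [1 3 2]
Gen 4 (s2^-1): strand 3 crosses under strand 2. Perm now: [1 2 3]
Gen 5 (s2^-1): strand 2 crosses under strand 3. Perm now: [1 3 2]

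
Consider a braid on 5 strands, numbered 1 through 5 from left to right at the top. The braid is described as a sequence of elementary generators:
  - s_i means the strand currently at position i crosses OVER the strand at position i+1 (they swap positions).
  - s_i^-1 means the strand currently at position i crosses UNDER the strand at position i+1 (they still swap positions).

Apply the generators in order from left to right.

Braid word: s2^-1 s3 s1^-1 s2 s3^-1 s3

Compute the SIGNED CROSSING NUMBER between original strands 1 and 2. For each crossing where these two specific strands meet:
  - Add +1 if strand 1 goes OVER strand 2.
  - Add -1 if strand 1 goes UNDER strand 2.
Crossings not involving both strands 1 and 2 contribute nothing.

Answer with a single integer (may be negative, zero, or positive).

Answer: -2

Derivation:
Gen 1: crossing 2x3. Both 1&2? no. Sum: 0
Gen 2: crossing 2x4. Both 1&2? no. Sum: 0
Gen 3: crossing 1x3. Both 1&2? no. Sum: 0
Gen 4: crossing 1x4. Both 1&2? no. Sum: 0
Gen 5: 1 under 2. Both 1&2? yes. Contrib: -1. Sum: -1
Gen 6: 2 over 1. Both 1&2? yes. Contrib: -1. Sum: -2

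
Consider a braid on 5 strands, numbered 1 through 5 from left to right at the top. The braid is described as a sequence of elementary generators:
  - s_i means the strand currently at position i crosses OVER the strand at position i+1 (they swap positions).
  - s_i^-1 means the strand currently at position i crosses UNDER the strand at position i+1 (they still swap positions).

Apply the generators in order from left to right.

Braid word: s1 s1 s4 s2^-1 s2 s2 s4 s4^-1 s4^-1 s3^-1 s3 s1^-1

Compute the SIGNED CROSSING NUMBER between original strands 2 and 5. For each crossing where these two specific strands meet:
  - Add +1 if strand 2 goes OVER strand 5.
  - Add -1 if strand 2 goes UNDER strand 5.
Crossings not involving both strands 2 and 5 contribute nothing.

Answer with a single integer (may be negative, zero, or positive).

Answer: 0

Derivation:
Gen 1: crossing 1x2. Both 2&5? no. Sum: 0
Gen 2: crossing 2x1. Both 2&5? no. Sum: 0
Gen 3: crossing 4x5. Both 2&5? no. Sum: 0
Gen 4: crossing 2x3. Both 2&5? no. Sum: 0
Gen 5: crossing 3x2. Both 2&5? no. Sum: 0
Gen 6: crossing 2x3. Both 2&5? no. Sum: 0
Gen 7: crossing 5x4. Both 2&5? no. Sum: 0
Gen 8: crossing 4x5. Both 2&5? no. Sum: 0
Gen 9: crossing 5x4. Both 2&5? no. Sum: 0
Gen 10: crossing 2x4. Both 2&5? no. Sum: 0
Gen 11: crossing 4x2. Both 2&5? no. Sum: 0
Gen 12: crossing 1x3. Both 2&5? no. Sum: 0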